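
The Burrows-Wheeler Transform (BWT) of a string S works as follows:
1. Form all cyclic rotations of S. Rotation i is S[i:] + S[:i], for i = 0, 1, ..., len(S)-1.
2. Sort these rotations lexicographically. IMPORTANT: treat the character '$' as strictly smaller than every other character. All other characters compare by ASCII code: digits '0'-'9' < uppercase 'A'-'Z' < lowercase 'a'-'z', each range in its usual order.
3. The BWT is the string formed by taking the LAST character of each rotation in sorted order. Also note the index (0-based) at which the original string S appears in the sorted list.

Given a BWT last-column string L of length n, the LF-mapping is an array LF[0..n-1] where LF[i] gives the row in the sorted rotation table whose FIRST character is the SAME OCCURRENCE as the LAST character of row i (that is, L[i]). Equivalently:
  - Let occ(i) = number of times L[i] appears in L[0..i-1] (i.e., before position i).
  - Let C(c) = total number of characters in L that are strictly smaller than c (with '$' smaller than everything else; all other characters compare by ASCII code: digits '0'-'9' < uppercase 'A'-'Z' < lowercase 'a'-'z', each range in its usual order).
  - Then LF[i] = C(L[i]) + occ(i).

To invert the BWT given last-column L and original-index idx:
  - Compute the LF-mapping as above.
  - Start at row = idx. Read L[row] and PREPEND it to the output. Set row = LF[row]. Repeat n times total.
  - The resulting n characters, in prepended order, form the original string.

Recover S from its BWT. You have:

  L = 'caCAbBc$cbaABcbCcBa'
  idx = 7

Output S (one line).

LF mapping: 14 8 6 1 11 3 15 0 16 12 9 2 4 17 13 7 18 5 10
Walk LF starting at row 7, prepending L[row]:
  step 1: row=7, L[7]='$', prepend. Next row=LF[7]=0
  step 2: row=0, L[0]='c', prepend. Next row=LF[0]=14
  step 3: row=14, L[14]='b', prepend. Next row=LF[14]=13
  step 4: row=13, L[13]='c', prepend. Next row=LF[13]=17
  step 5: row=17, L[17]='B', prepend. Next row=LF[17]=5
  step 6: row=5, L[5]='B', prepend. Next row=LF[5]=3
  step 7: row=3, L[3]='A', prepend. Next row=LF[3]=1
  step 8: row=1, L[1]='a', prepend. Next row=LF[1]=8
  step 9: row=8, L[8]='c', prepend. Next row=LF[8]=16
  step 10: row=16, L[16]='c', prepend. Next row=LF[16]=18
  step 11: row=18, L[18]='a', prepend. Next row=LF[18]=10
  step 12: row=10, L[10]='a', prepend. Next row=LF[10]=9
  step 13: row=9, L[9]='b', prepend. Next row=LF[9]=12
  step 14: row=12, L[12]='B', prepend. Next row=LF[12]=4
  step 15: row=4, L[4]='b', prepend. Next row=LF[4]=11
  step 16: row=11, L[11]='A', prepend. Next row=LF[11]=2
  step 17: row=2, L[2]='C', prepend. Next row=LF[2]=6
  step 18: row=6, L[6]='c', prepend. Next row=LF[6]=15
  step 19: row=15, L[15]='C', prepend. Next row=LF[15]=7
Reversed output: CcCAbBbaaccaABBcbc$

Answer: CcCAbBbaaccaABBcbc$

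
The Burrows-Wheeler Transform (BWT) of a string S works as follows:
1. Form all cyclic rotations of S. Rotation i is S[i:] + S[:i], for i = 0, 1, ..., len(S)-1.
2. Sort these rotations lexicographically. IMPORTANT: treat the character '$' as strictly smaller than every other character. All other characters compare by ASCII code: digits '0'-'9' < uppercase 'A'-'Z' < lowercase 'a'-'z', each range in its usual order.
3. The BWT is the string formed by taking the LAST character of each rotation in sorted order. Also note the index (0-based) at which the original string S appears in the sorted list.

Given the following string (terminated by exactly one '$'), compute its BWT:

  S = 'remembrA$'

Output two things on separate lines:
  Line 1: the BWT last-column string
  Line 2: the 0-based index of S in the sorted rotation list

All 9 rotations (rotation i = S[i:]+S[:i]):
  rot[0] = remembrA$
  rot[1] = emembrA$r
  rot[2] = membrA$re
  rot[3] = embrA$rem
  rot[4] = mbrA$reme
  rot[5] = brA$remem
  rot[6] = rA$rememb
  rot[7] = A$remembr
  rot[8] = $remembrA
Sorted (with $ < everything):
  sorted[0] = $remembrA  (last char: 'A')
  sorted[1] = A$remembr  (last char: 'r')
  sorted[2] = brA$remem  (last char: 'm')
  sorted[3] = embrA$rem  (last char: 'm')
  sorted[4] = emembrA$r  (last char: 'r')
  sorted[5] = mbrA$reme  (last char: 'e')
  sorted[6] = membrA$re  (last char: 'e')
  sorted[7] = rA$rememb  (last char: 'b')
  sorted[8] = remembrA$  (last char: '$')
Last column: Armmreeb$
Original string S is at sorted index 8

Answer: Armmreeb$
8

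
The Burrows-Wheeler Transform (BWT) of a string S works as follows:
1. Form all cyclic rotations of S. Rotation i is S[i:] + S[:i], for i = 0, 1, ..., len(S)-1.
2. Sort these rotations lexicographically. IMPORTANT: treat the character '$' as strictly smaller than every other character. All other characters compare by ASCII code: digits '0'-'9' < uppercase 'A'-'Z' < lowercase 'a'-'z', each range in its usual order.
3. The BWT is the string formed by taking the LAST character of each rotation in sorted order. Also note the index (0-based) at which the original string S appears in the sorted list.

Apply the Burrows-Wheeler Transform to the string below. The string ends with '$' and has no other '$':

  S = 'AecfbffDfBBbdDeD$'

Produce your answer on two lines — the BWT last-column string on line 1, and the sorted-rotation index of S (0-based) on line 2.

All 17 rotations (rotation i = S[i:]+S[:i]):
  rot[0] = AecfbffDfBBbdDeD$
  rot[1] = ecfbffDfBBbdDeD$A
  rot[2] = cfbffDfBBbdDeD$Ae
  rot[3] = fbffDfBBbdDeD$Aec
  rot[4] = bffDfBBbdDeD$Aecf
  rot[5] = ffDfBBbdDeD$Aecfb
  rot[6] = fDfBBbdDeD$Aecfbf
  rot[7] = DfBBbdDeD$Aecfbff
  rot[8] = fBBbdDeD$AecfbffD
  rot[9] = BBbdDeD$AecfbffDf
  rot[10] = BbdDeD$AecfbffDfB
  rot[11] = bdDeD$AecfbffDfBB
  rot[12] = dDeD$AecfbffDfBBb
  rot[13] = DeD$AecfbffDfBBbd
  rot[14] = eD$AecfbffDfBBbdD
  rot[15] = D$AecfbffDfBBbdDe
  rot[16] = $AecfbffDfBBbdDeD
Sorted (with $ < everything):
  sorted[0] = $AecfbffDfBBbdDeD  (last char: 'D')
  sorted[1] = AecfbffDfBBbdDeD$  (last char: '$')
  sorted[2] = BBbdDeD$AecfbffDf  (last char: 'f')
  sorted[3] = BbdDeD$AecfbffDfB  (last char: 'B')
  sorted[4] = D$AecfbffDfBBbdDe  (last char: 'e')
  sorted[5] = DeD$AecfbffDfBBbd  (last char: 'd')
  sorted[6] = DfBBbdDeD$Aecfbff  (last char: 'f')
  sorted[7] = bdDeD$AecfbffDfBB  (last char: 'B')
  sorted[8] = bffDfBBbdDeD$Aecf  (last char: 'f')
  sorted[9] = cfbffDfBBbdDeD$Ae  (last char: 'e')
  sorted[10] = dDeD$AecfbffDfBBb  (last char: 'b')
  sorted[11] = eD$AecfbffDfBBbdD  (last char: 'D')
  sorted[12] = ecfbffDfBBbdDeD$A  (last char: 'A')
  sorted[13] = fBBbdDeD$AecfbffD  (last char: 'D')
  sorted[14] = fDfBBbdDeD$Aecfbf  (last char: 'f')
  sorted[15] = fbffDfBBbdDeD$Aec  (last char: 'c')
  sorted[16] = ffDfBBbdDeD$Aecfb  (last char: 'b')
Last column: D$fBedfBfebDADfcb
Original string S is at sorted index 1

Answer: D$fBedfBfebDADfcb
1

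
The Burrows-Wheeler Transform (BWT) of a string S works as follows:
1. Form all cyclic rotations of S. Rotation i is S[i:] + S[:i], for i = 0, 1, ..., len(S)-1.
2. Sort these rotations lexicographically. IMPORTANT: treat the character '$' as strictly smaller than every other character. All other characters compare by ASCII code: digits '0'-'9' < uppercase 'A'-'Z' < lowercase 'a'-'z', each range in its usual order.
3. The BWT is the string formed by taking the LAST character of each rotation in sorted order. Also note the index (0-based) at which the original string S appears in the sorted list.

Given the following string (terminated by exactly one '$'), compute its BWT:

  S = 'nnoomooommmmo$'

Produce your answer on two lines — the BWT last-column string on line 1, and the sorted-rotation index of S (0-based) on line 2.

Answer: oommmo$nmooonm
6

Derivation:
All 14 rotations (rotation i = S[i:]+S[:i]):
  rot[0] = nnoomooommmmo$
  rot[1] = noomooommmmo$n
  rot[2] = oomooommmmo$nn
  rot[3] = omooommmmo$nno
  rot[4] = mooommmmo$nnoo
  rot[5] = ooommmmo$nnoom
  rot[6] = oommmmo$nnoomo
  rot[7] = ommmmo$nnoomoo
  rot[8] = mmmmo$nnoomooo
  rot[9] = mmmo$nnoomooom
  rot[10] = mmo$nnoomooomm
  rot[11] = mo$nnoomooommm
  rot[12] = o$nnoomooommmm
  rot[13] = $nnoomooommmmo
Sorted (with $ < everything):
  sorted[0] = $nnoomooommmmo  (last char: 'o')
  sorted[1] = mmmmo$nnoomooo  (last char: 'o')
  sorted[2] = mmmo$nnoomooom  (last char: 'm')
  sorted[3] = mmo$nnoomooomm  (last char: 'm')
  sorted[4] = mo$nnoomooommm  (last char: 'm')
  sorted[5] = mooommmmo$nnoo  (last char: 'o')
  sorted[6] = nnoomooommmmo$  (last char: '$')
  sorted[7] = noomooommmmo$n  (last char: 'n')
  sorted[8] = o$nnoomooommmm  (last char: 'm')
  sorted[9] = ommmmo$nnoomoo  (last char: 'o')
  sorted[10] = omooommmmo$nno  (last char: 'o')
  sorted[11] = oommmmo$nnoomo  (last char: 'o')
  sorted[12] = oomooommmmo$nn  (last char: 'n')
  sorted[13] = ooommmmo$nnoom  (last char: 'm')
Last column: oommmo$nmooonm
Original string S is at sorted index 6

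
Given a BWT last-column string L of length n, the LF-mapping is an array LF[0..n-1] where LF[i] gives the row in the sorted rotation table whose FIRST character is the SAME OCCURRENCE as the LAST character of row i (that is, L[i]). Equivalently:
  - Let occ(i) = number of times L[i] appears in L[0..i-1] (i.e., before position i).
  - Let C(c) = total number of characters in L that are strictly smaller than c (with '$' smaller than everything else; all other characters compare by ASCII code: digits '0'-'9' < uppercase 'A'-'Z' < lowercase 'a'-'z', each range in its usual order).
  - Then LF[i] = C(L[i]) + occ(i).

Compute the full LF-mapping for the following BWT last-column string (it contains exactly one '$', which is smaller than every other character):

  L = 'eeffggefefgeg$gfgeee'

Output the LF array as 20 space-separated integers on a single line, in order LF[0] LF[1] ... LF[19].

Answer: 1 2 9 10 14 15 3 11 4 12 16 5 17 0 18 13 19 6 7 8

Derivation:
Char counts: '$':1, 'e':8, 'f':5, 'g':6
C (first-col start): C('$')=0, C('e')=1, C('f')=9, C('g')=14
L[0]='e': occ=0, LF[0]=C('e')+0=1+0=1
L[1]='e': occ=1, LF[1]=C('e')+1=1+1=2
L[2]='f': occ=0, LF[2]=C('f')+0=9+0=9
L[3]='f': occ=1, LF[3]=C('f')+1=9+1=10
L[4]='g': occ=0, LF[4]=C('g')+0=14+0=14
L[5]='g': occ=1, LF[5]=C('g')+1=14+1=15
L[6]='e': occ=2, LF[6]=C('e')+2=1+2=3
L[7]='f': occ=2, LF[7]=C('f')+2=9+2=11
L[8]='e': occ=3, LF[8]=C('e')+3=1+3=4
L[9]='f': occ=3, LF[9]=C('f')+3=9+3=12
L[10]='g': occ=2, LF[10]=C('g')+2=14+2=16
L[11]='e': occ=4, LF[11]=C('e')+4=1+4=5
L[12]='g': occ=3, LF[12]=C('g')+3=14+3=17
L[13]='$': occ=0, LF[13]=C('$')+0=0+0=0
L[14]='g': occ=4, LF[14]=C('g')+4=14+4=18
L[15]='f': occ=4, LF[15]=C('f')+4=9+4=13
L[16]='g': occ=5, LF[16]=C('g')+5=14+5=19
L[17]='e': occ=5, LF[17]=C('e')+5=1+5=6
L[18]='e': occ=6, LF[18]=C('e')+6=1+6=7
L[19]='e': occ=7, LF[19]=C('e')+7=1+7=8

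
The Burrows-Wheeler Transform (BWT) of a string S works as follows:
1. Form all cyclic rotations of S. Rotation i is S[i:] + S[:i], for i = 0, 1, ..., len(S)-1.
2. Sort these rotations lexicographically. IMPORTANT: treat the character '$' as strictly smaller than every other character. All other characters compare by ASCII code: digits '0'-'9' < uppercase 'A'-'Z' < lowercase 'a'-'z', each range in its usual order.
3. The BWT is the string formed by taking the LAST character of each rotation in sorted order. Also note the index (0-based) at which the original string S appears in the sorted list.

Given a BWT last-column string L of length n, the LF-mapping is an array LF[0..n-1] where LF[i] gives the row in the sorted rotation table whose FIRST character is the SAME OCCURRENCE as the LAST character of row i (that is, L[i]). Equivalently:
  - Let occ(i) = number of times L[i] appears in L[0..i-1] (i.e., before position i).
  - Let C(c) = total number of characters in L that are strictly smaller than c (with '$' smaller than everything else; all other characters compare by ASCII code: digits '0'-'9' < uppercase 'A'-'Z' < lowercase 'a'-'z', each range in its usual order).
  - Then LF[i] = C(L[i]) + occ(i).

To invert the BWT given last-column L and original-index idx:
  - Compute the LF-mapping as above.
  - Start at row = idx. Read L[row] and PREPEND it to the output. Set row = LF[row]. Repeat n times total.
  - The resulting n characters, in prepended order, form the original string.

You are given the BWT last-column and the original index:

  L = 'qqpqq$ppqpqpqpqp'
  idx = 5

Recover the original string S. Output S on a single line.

LF mapping: 8 9 1 10 11 0 2 3 12 4 13 5 14 6 15 7
Walk LF starting at row 5, prepending L[row]:
  step 1: row=5, L[5]='$', prepend. Next row=LF[5]=0
  step 2: row=0, L[0]='q', prepend. Next row=LF[0]=8
  step 3: row=8, L[8]='q', prepend. Next row=LF[8]=12
  step 4: row=12, L[12]='q', prepend. Next row=LF[12]=14
  step 5: row=14, L[14]='q', prepend. Next row=LF[14]=15
  step 6: row=15, L[15]='p', prepend. Next row=LF[15]=7
  step 7: row=7, L[7]='p', prepend. Next row=LF[7]=3
  step 8: row=3, L[3]='q', prepend. Next row=LF[3]=10
  step 9: row=10, L[10]='q', prepend. Next row=LF[10]=13
  step 10: row=13, L[13]='p', prepend. Next row=LF[13]=6
  step 11: row=6, L[6]='p', prepend. Next row=LF[6]=2
  step 12: row=2, L[2]='p', prepend. Next row=LF[2]=1
  step 13: row=1, L[1]='q', prepend. Next row=LF[1]=9
  step 14: row=9, L[9]='p', prepend. Next row=LF[9]=4
  step 15: row=4, L[4]='q', prepend. Next row=LF[4]=11
  step 16: row=11, L[11]='p', prepend. Next row=LF[11]=5
Reversed output: pqpqpppqqppqqqq$

Answer: pqpqpppqqppqqqq$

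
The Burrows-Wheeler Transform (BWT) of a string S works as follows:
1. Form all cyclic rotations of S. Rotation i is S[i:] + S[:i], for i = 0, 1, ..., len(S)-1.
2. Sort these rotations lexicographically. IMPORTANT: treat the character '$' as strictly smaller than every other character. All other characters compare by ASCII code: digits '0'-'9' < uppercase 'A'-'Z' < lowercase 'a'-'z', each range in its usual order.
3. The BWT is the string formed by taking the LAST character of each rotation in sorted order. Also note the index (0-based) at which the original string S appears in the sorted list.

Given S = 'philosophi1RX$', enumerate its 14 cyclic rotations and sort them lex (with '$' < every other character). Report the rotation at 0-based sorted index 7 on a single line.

All 14 rotations (rotation i = S[i:]+S[:i]):
  rot[0] = philosophi1RX$
  rot[1] = hilosophi1RX$p
  rot[2] = ilosophi1RX$ph
  rot[3] = losophi1RX$phi
  rot[4] = osophi1RX$phil
  rot[5] = sophi1RX$philo
  rot[6] = ophi1RX$philos
  rot[7] = phi1RX$philoso
  rot[8] = hi1RX$philosop
  rot[9] = i1RX$philosoph
  rot[10] = 1RX$philosophi
  rot[11] = RX$philosophi1
  rot[12] = X$philosophi1R
  rot[13] = $philosophi1RX
Sorted (with $ < everything):
  sorted[0] = $philosophi1RX
  sorted[1] = 1RX$philosophi
  sorted[2] = RX$philosophi1
  sorted[3] = X$philosophi1R
  sorted[4] = hi1RX$philosop
  sorted[5] = hilosophi1RX$p
  sorted[6] = i1RX$philosoph
  sorted[7] = ilosophi1RX$ph
  sorted[8] = losophi1RX$phi
  sorted[9] = ophi1RX$philos
  sorted[10] = osophi1RX$phil
  sorted[11] = phi1RX$philoso
  sorted[12] = philosophi1RX$
  sorted[13] = sophi1RX$philo
sorted[7] = ilosophi1RX$ph

Answer: ilosophi1RX$ph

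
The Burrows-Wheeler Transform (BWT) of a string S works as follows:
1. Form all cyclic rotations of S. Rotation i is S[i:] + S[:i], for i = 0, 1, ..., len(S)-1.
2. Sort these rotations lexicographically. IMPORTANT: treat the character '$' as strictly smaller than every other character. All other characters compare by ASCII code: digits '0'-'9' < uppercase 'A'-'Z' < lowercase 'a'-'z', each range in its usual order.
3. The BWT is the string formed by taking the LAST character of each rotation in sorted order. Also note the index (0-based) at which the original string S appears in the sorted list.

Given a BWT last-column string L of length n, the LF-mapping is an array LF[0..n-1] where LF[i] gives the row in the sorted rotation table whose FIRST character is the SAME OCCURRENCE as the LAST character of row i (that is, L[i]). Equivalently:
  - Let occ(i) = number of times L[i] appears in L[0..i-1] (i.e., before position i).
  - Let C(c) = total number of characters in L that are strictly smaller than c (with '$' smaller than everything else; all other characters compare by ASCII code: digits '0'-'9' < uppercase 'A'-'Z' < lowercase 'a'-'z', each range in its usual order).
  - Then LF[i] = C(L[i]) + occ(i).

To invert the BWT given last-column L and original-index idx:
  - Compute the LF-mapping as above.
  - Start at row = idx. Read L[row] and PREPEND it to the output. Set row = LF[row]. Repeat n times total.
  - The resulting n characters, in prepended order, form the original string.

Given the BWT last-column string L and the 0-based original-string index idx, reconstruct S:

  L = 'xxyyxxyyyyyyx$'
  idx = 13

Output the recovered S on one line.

LF mapping: 1 2 6 7 3 4 8 9 10 11 12 13 5 0
Walk LF starting at row 13, prepending L[row]:
  step 1: row=13, L[13]='$', prepend. Next row=LF[13]=0
  step 2: row=0, L[0]='x', prepend. Next row=LF[0]=1
  step 3: row=1, L[1]='x', prepend. Next row=LF[1]=2
  step 4: row=2, L[2]='y', prepend. Next row=LF[2]=6
  step 5: row=6, L[6]='y', prepend. Next row=LF[6]=8
  step 6: row=8, L[8]='y', prepend. Next row=LF[8]=10
  step 7: row=10, L[10]='y', prepend. Next row=LF[10]=12
  step 8: row=12, L[12]='x', prepend. Next row=LF[12]=5
  step 9: row=5, L[5]='x', prepend. Next row=LF[5]=4
  step 10: row=4, L[4]='x', prepend. Next row=LF[4]=3
  step 11: row=3, L[3]='y', prepend. Next row=LF[3]=7
  step 12: row=7, L[7]='y', prepend. Next row=LF[7]=9
  step 13: row=9, L[9]='y', prepend. Next row=LF[9]=11
  step 14: row=11, L[11]='y', prepend. Next row=LF[11]=13
Reversed output: yyyyxxxyyyyxx$

Answer: yyyyxxxyyyyxx$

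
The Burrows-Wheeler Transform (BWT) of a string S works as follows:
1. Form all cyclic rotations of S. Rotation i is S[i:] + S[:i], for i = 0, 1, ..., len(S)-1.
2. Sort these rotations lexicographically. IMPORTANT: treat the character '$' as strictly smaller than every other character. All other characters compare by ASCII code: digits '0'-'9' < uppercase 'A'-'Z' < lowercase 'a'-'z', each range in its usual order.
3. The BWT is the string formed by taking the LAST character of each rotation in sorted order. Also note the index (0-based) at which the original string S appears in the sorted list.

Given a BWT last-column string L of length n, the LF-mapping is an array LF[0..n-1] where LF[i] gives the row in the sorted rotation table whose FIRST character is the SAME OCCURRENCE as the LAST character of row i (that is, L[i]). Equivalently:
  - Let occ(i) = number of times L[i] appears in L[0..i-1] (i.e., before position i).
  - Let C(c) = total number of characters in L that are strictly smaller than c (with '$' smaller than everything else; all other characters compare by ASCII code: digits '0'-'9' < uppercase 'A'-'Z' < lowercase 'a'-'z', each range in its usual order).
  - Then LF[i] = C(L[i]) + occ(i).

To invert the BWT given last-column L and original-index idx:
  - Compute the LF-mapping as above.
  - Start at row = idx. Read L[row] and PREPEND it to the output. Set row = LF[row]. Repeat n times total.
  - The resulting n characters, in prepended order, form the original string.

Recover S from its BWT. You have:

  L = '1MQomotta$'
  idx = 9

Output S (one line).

Answer: tomatoQM1$

Derivation:
LF mapping: 1 2 3 6 5 7 8 9 4 0
Walk LF starting at row 9, prepending L[row]:
  step 1: row=9, L[9]='$', prepend. Next row=LF[9]=0
  step 2: row=0, L[0]='1', prepend. Next row=LF[0]=1
  step 3: row=1, L[1]='M', prepend. Next row=LF[1]=2
  step 4: row=2, L[2]='Q', prepend. Next row=LF[2]=3
  step 5: row=3, L[3]='o', prepend. Next row=LF[3]=6
  step 6: row=6, L[6]='t', prepend. Next row=LF[6]=8
  step 7: row=8, L[8]='a', prepend. Next row=LF[8]=4
  step 8: row=4, L[4]='m', prepend. Next row=LF[4]=5
  step 9: row=5, L[5]='o', prepend. Next row=LF[5]=7
  step 10: row=7, L[7]='t', prepend. Next row=LF[7]=9
Reversed output: tomatoQM1$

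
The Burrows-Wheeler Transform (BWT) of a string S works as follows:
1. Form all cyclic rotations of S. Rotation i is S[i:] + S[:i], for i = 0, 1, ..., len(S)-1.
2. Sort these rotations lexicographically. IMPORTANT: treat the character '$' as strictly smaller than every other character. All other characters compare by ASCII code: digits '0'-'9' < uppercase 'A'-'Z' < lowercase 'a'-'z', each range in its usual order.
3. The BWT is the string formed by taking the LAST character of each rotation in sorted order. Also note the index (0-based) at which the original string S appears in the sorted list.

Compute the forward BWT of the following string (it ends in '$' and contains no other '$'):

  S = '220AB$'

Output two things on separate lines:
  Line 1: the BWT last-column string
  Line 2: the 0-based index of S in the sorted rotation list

Answer: B22$0A
3

Derivation:
All 6 rotations (rotation i = S[i:]+S[:i]):
  rot[0] = 220AB$
  rot[1] = 20AB$2
  rot[2] = 0AB$22
  rot[3] = AB$220
  rot[4] = B$220A
  rot[5] = $220AB
Sorted (with $ < everything):
  sorted[0] = $220AB  (last char: 'B')
  sorted[1] = 0AB$22  (last char: '2')
  sorted[2] = 20AB$2  (last char: '2')
  sorted[3] = 220AB$  (last char: '$')
  sorted[4] = AB$220  (last char: '0')
  sorted[5] = B$220A  (last char: 'A')
Last column: B22$0A
Original string S is at sorted index 3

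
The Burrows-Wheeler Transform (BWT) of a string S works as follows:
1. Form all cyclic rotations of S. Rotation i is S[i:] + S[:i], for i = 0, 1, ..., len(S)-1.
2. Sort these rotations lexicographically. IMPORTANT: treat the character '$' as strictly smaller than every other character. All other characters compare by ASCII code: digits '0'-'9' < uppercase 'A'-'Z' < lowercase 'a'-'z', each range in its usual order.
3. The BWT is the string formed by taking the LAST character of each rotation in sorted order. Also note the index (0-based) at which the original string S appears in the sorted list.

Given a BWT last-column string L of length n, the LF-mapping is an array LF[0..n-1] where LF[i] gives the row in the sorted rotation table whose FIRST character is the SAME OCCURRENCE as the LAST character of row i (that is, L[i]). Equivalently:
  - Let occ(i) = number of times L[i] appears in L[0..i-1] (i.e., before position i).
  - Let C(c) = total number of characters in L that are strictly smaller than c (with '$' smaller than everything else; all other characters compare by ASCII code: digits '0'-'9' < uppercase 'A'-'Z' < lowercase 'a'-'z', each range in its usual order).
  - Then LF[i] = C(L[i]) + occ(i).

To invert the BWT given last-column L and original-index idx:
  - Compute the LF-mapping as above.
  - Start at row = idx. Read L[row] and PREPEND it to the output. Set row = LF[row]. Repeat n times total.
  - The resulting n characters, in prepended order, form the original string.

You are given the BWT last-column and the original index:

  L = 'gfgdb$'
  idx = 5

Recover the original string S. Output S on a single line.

LF mapping: 4 3 5 2 1 0
Walk LF starting at row 5, prepending L[row]:
  step 1: row=5, L[5]='$', prepend. Next row=LF[5]=0
  step 2: row=0, L[0]='g', prepend. Next row=LF[0]=4
  step 3: row=4, L[4]='b', prepend. Next row=LF[4]=1
  step 4: row=1, L[1]='f', prepend. Next row=LF[1]=3
  step 5: row=3, L[3]='d', prepend. Next row=LF[3]=2
  step 6: row=2, L[2]='g', prepend. Next row=LF[2]=5
Reversed output: gdfbg$

Answer: gdfbg$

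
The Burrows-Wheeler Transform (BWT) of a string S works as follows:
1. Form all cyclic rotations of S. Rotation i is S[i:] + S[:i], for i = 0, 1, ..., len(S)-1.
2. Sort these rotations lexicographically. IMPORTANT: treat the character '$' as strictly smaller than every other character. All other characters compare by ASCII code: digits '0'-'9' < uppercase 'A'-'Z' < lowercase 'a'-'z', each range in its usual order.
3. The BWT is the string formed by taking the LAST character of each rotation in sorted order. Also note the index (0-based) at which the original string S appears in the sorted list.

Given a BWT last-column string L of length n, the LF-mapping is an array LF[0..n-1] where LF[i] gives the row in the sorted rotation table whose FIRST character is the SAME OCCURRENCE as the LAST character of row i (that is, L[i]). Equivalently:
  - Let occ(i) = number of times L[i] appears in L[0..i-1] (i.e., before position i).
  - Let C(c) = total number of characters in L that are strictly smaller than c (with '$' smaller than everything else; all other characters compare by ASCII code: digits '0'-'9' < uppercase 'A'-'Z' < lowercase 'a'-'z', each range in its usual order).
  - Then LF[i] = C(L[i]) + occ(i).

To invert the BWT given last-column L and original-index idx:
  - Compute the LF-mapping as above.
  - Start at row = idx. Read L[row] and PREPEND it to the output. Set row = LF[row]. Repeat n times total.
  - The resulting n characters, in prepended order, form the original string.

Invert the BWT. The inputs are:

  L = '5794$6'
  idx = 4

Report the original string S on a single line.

Answer: 74695$

Derivation:
LF mapping: 2 4 5 1 0 3
Walk LF starting at row 4, prepending L[row]:
  step 1: row=4, L[4]='$', prepend. Next row=LF[4]=0
  step 2: row=0, L[0]='5', prepend. Next row=LF[0]=2
  step 3: row=2, L[2]='9', prepend. Next row=LF[2]=5
  step 4: row=5, L[5]='6', prepend. Next row=LF[5]=3
  step 5: row=3, L[3]='4', prepend. Next row=LF[3]=1
  step 6: row=1, L[1]='7', prepend. Next row=LF[1]=4
Reversed output: 74695$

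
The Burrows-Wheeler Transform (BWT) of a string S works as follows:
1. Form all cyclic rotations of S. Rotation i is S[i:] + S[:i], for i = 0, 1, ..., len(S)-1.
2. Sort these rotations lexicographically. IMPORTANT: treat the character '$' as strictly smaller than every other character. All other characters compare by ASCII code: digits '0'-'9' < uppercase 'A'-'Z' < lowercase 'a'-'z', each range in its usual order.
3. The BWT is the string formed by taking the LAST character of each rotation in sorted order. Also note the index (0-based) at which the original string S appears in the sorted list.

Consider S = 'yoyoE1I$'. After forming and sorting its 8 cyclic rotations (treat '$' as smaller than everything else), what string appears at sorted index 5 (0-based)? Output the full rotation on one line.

Answer: oyoE1I$y

Derivation:
All 8 rotations (rotation i = S[i:]+S[:i]):
  rot[0] = yoyoE1I$
  rot[1] = oyoE1I$y
  rot[2] = yoE1I$yo
  rot[3] = oE1I$yoy
  rot[4] = E1I$yoyo
  rot[5] = 1I$yoyoE
  rot[6] = I$yoyoE1
  rot[7] = $yoyoE1I
Sorted (with $ < everything):
  sorted[0] = $yoyoE1I
  sorted[1] = 1I$yoyoE
  sorted[2] = E1I$yoyo
  sorted[3] = I$yoyoE1
  sorted[4] = oE1I$yoy
  sorted[5] = oyoE1I$y
  sorted[6] = yoE1I$yo
  sorted[7] = yoyoE1I$
sorted[5] = oyoE1I$y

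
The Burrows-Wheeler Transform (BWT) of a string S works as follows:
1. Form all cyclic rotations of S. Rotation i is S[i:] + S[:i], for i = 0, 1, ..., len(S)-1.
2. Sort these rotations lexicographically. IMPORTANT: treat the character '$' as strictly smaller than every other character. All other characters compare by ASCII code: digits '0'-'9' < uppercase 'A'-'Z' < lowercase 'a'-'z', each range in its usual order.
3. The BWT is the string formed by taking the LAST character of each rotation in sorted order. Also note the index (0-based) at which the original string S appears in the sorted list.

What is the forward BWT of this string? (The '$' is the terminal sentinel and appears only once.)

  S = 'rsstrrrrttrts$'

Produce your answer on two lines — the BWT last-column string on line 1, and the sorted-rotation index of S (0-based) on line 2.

Answer: strr$trtrsstrr
4

Derivation:
All 14 rotations (rotation i = S[i:]+S[:i]):
  rot[0] = rsstrrrrttrts$
  rot[1] = sstrrrrttrts$r
  rot[2] = strrrrttrts$rs
  rot[3] = trrrrttrts$rss
  rot[4] = rrrrttrts$rsst
  rot[5] = rrrttrts$rsstr
  rot[6] = rrttrts$rsstrr
  rot[7] = rttrts$rsstrrr
  rot[8] = ttrts$rsstrrrr
  rot[9] = trts$rsstrrrrt
  rot[10] = rts$rsstrrrrtt
  rot[11] = ts$rsstrrrrttr
  rot[12] = s$rsstrrrrttrt
  rot[13] = $rsstrrrrttrts
Sorted (with $ < everything):
  sorted[0] = $rsstrrrrttrts  (last char: 's')
  sorted[1] = rrrrttrts$rsst  (last char: 't')
  sorted[2] = rrrttrts$rsstr  (last char: 'r')
  sorted[3] = rrttrts$rsstrr  (last char: 'r')
  sorted[4] = rsstrrrrttrts$  (last char: '$')
  sorted[5] = rts$rsstrrrrtt  (last char: 't')
  sorted[6] = rttrts$rsstrrr  (last char: 'r')
  sorted[7] = s$rsstrrrrttrt  (last char: 't')
  sorted[8] = sstrrrrttrts$r  (last char: 'r')
  sorted[9] = strrrrttrts$rs  (last char: 's')
  sorted[10] = trrrrttrts$rss  (last char: 's')
  sorted[11] = trts$rsstrrrrt  (last char: 't')
  sorted[12] = ts$rsstrrrrttr  (last char: 'r')
  sorted[13] = ttrts$rsstrrrr  (last char: 'r')
Last column: strr$trtrsstrr
Original string S is at sorted index 4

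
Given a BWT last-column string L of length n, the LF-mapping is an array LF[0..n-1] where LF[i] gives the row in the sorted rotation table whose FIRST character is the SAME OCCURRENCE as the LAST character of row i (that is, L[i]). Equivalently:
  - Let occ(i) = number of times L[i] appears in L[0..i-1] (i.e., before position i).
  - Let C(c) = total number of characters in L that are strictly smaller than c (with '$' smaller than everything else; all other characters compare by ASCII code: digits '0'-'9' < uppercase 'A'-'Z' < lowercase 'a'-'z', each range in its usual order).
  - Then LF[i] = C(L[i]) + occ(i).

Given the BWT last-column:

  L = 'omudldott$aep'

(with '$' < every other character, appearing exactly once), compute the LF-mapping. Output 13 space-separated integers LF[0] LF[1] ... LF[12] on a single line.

Answer: 7 6 12 2 5 3 8 10 11 0 1 4 9

Derivation:
Char counts: '$':1, 'a':1, 'd':2, 'e':1, 'l':1, 'm':1, 'o':2, 'p':1, 't':2, 'u':1
C (first-col start): C('$')=0, C('a')=1, C('d')=2, C('e')=4, C('l')=5, C('m')=6, C('o')=7, C('p')=9, C('t')=10, C('u')=12
L[0]='o': occ=0, LF[0]=C('o')+0=7+0=7
L[1]='m': occ=0, LF[1]=C('m')+0=6+0=6
L[2]='u': occ=0, LF[2]=C('u')+0=12+0=12
L[3]='d': occ=0, LF[3]=C('d')+0=2+0=2
L[4]='l': occ=0, LF[4]=C('l')+0=5+0=5
L[5]='d': occ=1, LF[5]=C('d')+1=2+1=3
L[6]='o': occ=1, LF[6]=C('o')+1=7+1=8
L[7]='t': occ=0, LF[7]=C('t')+0=10+0=10
L[8]='t': occ=1, LF[8]=C('t')+1=10+1=11
L[9]='$': occ=0, LF[9]=C('$')+0=0+0=0
L[10]='a': occ=0, LF[10]=C('a')+0=1+0=1
L[11]='e': occ=0, LF[11]=C('e')+0=4+0=4
L[12]='p': occ=0, LF[12]=C('p')+0=9+0=9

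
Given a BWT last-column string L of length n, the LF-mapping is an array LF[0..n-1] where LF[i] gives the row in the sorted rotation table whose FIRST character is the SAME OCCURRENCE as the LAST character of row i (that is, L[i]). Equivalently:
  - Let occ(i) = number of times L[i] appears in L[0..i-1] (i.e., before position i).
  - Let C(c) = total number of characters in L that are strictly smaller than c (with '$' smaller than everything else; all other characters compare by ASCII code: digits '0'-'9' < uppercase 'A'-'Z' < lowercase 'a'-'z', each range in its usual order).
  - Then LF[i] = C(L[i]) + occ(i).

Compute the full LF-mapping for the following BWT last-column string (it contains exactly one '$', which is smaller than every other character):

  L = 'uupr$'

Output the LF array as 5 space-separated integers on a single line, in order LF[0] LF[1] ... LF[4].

Char counts: '$':1, 'p':1, 'r':1, 'u':2
C (first-col start): C('$')=0, C('p')=1, C('r')=2, C('u')=3
L[0]='u': occ=0, LF[0]=C('u')+0=3+0=3
L[1]='u': occ=1, LF[1]=C('u')+1=3+1=4
L[2]='p': occ=0, LF[2]=C('p')+0=1+0=1
L[3]='r': occ=0, LF[3]=C('r')+0=2+0=2
L[4]='$': occ=0, LF[4]=C('$')+0=0+0=0

Answer: 3 4 1 2 0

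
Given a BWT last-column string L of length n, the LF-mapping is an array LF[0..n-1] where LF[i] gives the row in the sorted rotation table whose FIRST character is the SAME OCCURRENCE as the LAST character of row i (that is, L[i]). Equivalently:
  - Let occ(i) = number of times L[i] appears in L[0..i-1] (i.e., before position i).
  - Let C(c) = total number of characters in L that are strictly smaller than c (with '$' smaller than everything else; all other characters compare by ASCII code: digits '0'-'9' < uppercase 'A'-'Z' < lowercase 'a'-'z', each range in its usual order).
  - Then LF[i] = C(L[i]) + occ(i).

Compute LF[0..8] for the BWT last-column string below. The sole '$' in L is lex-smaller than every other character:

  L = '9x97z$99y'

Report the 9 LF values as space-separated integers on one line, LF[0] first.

Char counts: '$':1, '7':1, '9':4, 'x':1, 'y':1, 'z':1
C (first-col start): C('$')=0, C('7')=1, C('9')=2, C('x')=6, C('y')=7, C('z')=8
L[0]='9': occ=0, LF[0]=C('9')+0=2+0=2
L[1]='x': occ=0, LF[1]=C('x')+0=6+0=6
L[2]='9': occ=1, LF[2]=C('9')+1=2+1=3
L[3]='7': occ=0, LF[3]=C('7')+0=1+0=1
L[4]='z': occ=0, LF[4]=C('z')+0=8+0=8
L[5]='$': occ=0, LF[5]=C('$')+0=0+0=0
L[6]='9': occ=2, LF[6]=C('9')+2=2+2=4
L[7]='9': occ=3, LF[7]=C('9')+3=2+3=5
L[8]='y': occ=0, LF[8]=C('y')+0=7+0=7

Answer: 2 6 3 1 8 0 4 5 7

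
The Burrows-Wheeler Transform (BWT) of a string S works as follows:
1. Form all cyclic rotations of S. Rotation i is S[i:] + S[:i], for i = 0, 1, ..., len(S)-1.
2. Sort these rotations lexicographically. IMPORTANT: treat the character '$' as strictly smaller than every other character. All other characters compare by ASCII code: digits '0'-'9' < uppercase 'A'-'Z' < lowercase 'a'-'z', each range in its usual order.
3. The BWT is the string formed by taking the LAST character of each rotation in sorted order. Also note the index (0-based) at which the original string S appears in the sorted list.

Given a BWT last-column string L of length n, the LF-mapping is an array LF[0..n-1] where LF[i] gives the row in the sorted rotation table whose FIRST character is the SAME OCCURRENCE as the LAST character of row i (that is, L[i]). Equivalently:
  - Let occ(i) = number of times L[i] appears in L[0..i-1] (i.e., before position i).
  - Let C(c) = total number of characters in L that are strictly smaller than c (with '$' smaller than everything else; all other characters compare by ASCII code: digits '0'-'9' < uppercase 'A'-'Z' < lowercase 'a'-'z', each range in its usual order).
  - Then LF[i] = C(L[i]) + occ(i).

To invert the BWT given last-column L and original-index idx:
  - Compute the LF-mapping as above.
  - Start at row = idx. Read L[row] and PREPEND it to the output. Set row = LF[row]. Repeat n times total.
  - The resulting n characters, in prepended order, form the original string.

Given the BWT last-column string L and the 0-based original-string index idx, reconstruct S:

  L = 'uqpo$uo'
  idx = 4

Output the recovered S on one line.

LF mapping: 5 4 3 1 0 6 2
Walk LF starting at row 4, prepending L[row]:
  step 1: row=4, L[4]='$', prepend. Next row=LF[4]=0
  step 2: row=0, L[0]='u', prepend. Next row=LF[0]=5
  step 3: row=5, L[5]='u', prepend. Next row=LF[5]=6
  step 4: row=6, L[6]='o', prepend. Next row=LF[6]=2
  step 5: row=2, L[2]='p', prepend. Next row=LF[2]=3
  step 6: row=3, L[3]='o', prepend. Next row=LF[3]=1
  step 7: row=1, L[1]='q', prepend. Next row=LF[1]=4
Reversed output: qopouu$

Answer: qopouu$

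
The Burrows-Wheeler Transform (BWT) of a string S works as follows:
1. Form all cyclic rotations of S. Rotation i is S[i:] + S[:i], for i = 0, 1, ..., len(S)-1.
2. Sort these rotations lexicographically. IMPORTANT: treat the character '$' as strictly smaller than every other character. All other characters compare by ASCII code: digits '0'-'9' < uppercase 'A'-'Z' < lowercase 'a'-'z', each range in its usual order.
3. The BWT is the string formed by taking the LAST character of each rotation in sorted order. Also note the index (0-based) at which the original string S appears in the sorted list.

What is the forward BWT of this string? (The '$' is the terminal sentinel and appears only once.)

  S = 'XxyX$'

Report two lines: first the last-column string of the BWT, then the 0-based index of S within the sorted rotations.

Answer: Xy$Xx
2

Derivation:
All 5 rotations (rotation i = S[i:]+S[:i]):
  rot[0] = XxyX$
  rot[1] = xyX$X
  rot[2] = yX$Xx
  rot[3] = X$Xxy
  rot[4] = $XxyX
Sorted (with $ < everything):
  sorted[0] = $XxyX  (last char: 'X')
  sorted[1] = X$Xxy  (last char: 'y')
  sorted[2] = XxyX$  (last char: '$')
  sorted[3] = xyX$X  (last char: 'X')
  sorted[4] = yX$Xx  (last char: 'x')
Last column: Xy$Xx
Original string S is at sorted index 2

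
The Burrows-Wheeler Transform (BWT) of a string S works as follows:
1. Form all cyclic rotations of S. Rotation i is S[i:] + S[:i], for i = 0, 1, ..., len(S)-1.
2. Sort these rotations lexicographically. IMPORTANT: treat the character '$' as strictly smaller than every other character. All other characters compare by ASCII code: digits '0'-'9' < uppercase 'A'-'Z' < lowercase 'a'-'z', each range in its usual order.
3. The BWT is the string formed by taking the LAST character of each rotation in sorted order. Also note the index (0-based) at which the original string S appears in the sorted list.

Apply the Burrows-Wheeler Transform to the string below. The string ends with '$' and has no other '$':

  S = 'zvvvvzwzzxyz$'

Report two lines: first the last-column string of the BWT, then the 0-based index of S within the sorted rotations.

Answer: zzvvvzzxy$vzw
9

Derivation:
All 13 rotations (rotation i = S[i:]+S[:i]):
  rot[0] = zvvvvzwzzxyz$
  rot[1] = vvvvzwzzxyz$z
  rot[2] = vvvzwzzxyz$zv
  rot[3] = vvzwzzxyz$zvv
  rot[4] = vzwzzxyz$zvvv
  rot[5] = zwzzxyz$zvvvv
  rot[6] = wzzxyz$zvvvvz
  rot[7] = zzxyz$zvvvvzw
  rot[8] = zxyz$zvvvvzwz
  rot[9] = xyz$zvvvvzwzz
  rot[10] = yz$zvvvvzwzzx
  rot[11] = z$zvvvvzwzzxy
  rot[12] = $zvvvvzwzzxyz
Sorted (with $ < everything):
  sorted[0] = $zvvvvzwzzxyz  (last char: 'z')
  sorted[1] = vvvvzwzzxyz$z  (last char: 'z')
  sorted[2] = vvvzwzzxyz$zv  (last char: 'v')
  sorted[3] = vvzwzzxyz$zvv  (last char: 'v')
  sorted[4] = vzwzzxyz$zvvv  (last char: 'v')
  sorted[5] = wzzxyz$zvvvvz  (last char: 'z')
  sorted[6] = xyz$zvvvvzwzz  (last char: 'z')
  sorted[7] = yz$zvvvvzwzzx  (last char: 'x')
  sorted[8] = z$zvvvvzwzzxy  (last char: 'y')
  sorted[9] = zvvvvzwzzxyz$  (last char: '$')
  sorted[10] = zwzzxyz$zvvvv  (last char: 'v')
  sorted[11] = zxyz$zvvvvzwz  (last char: 'z')
  sorted[12] = zzxyz$zvvvvzw  (last char: 'w')
Last column: zzvvvzzxy$vzw
Original string S is at sorted index 9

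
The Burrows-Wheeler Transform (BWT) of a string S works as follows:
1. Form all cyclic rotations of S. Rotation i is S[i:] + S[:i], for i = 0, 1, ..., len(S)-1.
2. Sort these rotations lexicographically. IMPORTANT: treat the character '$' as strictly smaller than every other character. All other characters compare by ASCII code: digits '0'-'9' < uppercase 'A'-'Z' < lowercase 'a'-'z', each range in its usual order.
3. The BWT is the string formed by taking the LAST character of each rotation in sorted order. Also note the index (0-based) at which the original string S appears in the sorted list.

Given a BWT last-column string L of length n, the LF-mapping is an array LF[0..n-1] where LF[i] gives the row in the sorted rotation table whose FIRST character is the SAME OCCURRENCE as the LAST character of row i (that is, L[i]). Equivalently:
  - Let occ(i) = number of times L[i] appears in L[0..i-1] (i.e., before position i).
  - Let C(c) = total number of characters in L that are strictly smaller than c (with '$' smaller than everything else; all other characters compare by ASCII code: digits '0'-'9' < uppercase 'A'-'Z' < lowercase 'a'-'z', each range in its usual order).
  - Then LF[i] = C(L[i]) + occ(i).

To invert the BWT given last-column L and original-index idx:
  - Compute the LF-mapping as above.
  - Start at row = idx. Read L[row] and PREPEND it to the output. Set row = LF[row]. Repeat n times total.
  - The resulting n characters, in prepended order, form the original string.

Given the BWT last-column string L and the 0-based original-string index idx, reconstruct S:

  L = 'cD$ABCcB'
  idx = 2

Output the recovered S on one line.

LF mapping: 6 5 0 1 2 4 7 3
Walk LF starting at row 2, prepending L[row]:
  step 1: row=2, L[2]='$', prepend. Next row=LF[2]=0
  step 2: row=0, L[0]='c', prepend. Next row=LF[0]=6
  step 3: row=6, L[6]='c', prepend. Next row=LF[6]=7
  step 4: row=7, L[7]='B', prepend. Next row=LF[7]=3
  step 5: row=3, L[3]='A', prepend. Next row=LF[3]=1
  step 6: row=1, L[1]='D', prepend. Next row=LF[1]=5
  step 7: row=5, L[5]='C', prepend. Next row=LF[5]=4
  step 8: row=4, L[4]='B', prepend. Next row=LF[4]=2
Reversed output: BCDABcc$

Answer: BCDABcc$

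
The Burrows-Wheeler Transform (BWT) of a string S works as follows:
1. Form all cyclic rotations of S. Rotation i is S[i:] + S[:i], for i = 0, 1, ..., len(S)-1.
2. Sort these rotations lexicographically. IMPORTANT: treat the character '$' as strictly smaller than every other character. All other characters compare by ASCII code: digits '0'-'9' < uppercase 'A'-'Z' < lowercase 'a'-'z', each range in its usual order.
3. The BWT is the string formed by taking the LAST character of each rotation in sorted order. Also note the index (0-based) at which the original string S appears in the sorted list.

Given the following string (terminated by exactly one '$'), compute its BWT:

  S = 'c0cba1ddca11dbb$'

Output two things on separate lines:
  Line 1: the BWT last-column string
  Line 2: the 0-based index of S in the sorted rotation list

All 16 rotations (rotation i = S[i:]+S[:i]):
  rot[0] = c0cba1ddca11dbb$
  rot[1] = 0cba1ddca11dbb$c
  rot[2] = cba1ddca11dbb$c0
  rot[3] = ba1ddca11dbb$c0c
  rot[4] = a1ddca11dbb$c0cb
  rot[5] = 1ddca11dbb$c0cba
  rot[6] = ddca11dbb$c0cba1
  rot[7] = dca11dbb$c0cba1d
  rot[8] = ca11dbb$c0cba1dd
  rot[9] = a11dbb$c0cba1ddc
  rot[10] = 11dbb$c0cba1ddca
  rot[11] = 1dbb$c0cba1ddca1
  rot[12] = dbb$c0cba1ddca11
  rot[13] = bb$c0cba1ddca11d
  rot[14] = b$c0cba1ddca11db
  rot[15] = $c0cba1ddca11dbb
Sorted (with $ < everything):
  sorted[0] = $c0cba1ddca11dbb  (last char: 'b')
  sorted[1] = 0cba1ddca11dbb$c  (last char: 'c')
  sorted[2] = 11dbb$c0cba1ddca  (last char: 'a')
  sorted[3] = 1dbb$c0cba1ddca1  (last char: '1')
  sorted[4] = 1ddca11dbb$c0cba  (last char: 'a')
  sorted[5] = a11dbb$c0cba1ddc  (last char: 'c')
  sorted[6] = a1ddca11dbb$c0cb  (last char: 'b')
  sorted[7] = b$c0cba1ddca11db  (last char: 'b')
  sorted[8] = ba1ddca11dbb$c0c  (last char: 'c')
  sorted[9] = bb$c0cba1ddca11d  (last char: 'd')
  sorted[10] = c0cba1ddca11dbb$  (last char: '$')
  sorted[11] = ca11dbb$c0cba1dd  (last char: 'd')
  sorted[12] = cba1ddca11dbb$c0  (last char: '0')
  sorted[13] = dbb$c0cba1ddca11  (last char: '1')
  sorted[14] = dca11dbb$c0cba1d  (last char: 'd')
  sorted[15] = ddca11dbb$c0cba1  (last char: '1')
Last column: bca1acbbcd$d01d1
Original string S is at sorted index 10

Answer: bca1acbbcd$d01d1
10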